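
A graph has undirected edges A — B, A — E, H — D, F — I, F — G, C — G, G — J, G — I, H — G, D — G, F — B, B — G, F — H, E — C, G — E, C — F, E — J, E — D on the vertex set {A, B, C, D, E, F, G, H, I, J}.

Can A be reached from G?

Yes

Explore from G.
Distance 1: reach B, C, D, E, F, H, I, J.
Distance 2: reach A.
Found A.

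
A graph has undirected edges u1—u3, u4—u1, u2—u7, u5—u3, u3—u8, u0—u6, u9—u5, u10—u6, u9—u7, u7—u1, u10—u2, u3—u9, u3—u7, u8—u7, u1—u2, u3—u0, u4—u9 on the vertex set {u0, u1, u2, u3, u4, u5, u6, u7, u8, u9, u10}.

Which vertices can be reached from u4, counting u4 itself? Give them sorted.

Start at u4.
Its neighbours: u1, u9.
Then their neighbours: u2, u3, u5, u7.
Then next layer: u0, u8, u10.
Then next layer: u6.
Every vertex is now reached.

u0, u1, u2, u3, u4, u5, u6, u7, u8, u9, u10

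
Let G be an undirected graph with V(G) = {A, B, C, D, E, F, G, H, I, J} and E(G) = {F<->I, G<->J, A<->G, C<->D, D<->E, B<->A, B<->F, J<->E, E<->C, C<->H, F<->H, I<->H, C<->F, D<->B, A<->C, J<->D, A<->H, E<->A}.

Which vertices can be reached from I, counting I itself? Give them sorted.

Start at I.
Its neighbours: F, H.
Then their neighbours: A, B, C.
Then next layer: D, E, G.
Then next layer: J.
Every vertex is now reached.

A, B, C, D, E, F, G, H, I, J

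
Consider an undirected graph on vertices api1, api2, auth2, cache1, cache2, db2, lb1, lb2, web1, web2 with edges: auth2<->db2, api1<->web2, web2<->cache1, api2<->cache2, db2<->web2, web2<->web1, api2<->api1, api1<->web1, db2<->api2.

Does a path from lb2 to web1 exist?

lb2 has no edges, so nothing is reachable from it.

No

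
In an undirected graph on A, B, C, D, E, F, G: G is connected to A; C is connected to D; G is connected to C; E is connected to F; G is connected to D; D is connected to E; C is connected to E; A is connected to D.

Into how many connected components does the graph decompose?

2

From A: component {A, C, D, E, F, G}.
From B: component {B}.
That's 2 components.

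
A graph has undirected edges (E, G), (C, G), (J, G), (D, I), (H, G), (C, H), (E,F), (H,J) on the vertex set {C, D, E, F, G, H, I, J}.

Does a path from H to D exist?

Explore from H.
Distance 1: reach C, G, J.
Distance 2: reach E.
Distance 3: reach F.
The search is exhausted without reaching D; it lies in a different component.

No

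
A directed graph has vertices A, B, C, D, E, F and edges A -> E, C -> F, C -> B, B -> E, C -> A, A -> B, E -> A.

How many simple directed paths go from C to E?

C→A→B→E
C→A→E
C→B→E

3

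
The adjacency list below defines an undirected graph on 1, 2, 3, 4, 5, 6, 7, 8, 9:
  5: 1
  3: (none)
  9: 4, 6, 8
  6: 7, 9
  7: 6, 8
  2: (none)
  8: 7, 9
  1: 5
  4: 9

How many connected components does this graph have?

From 1: component {1, 5}.
From 2: component {2}.
From 3: component {3}.
From 4: component {4, 6, 7, 8, 9}.
That's 4 components.

4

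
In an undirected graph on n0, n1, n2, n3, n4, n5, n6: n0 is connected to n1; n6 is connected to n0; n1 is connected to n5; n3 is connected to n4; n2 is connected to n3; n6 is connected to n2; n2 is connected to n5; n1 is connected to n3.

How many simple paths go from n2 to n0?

n2–n3–n1–n0
n2–n5–n1–n0
n2–n6–n0

3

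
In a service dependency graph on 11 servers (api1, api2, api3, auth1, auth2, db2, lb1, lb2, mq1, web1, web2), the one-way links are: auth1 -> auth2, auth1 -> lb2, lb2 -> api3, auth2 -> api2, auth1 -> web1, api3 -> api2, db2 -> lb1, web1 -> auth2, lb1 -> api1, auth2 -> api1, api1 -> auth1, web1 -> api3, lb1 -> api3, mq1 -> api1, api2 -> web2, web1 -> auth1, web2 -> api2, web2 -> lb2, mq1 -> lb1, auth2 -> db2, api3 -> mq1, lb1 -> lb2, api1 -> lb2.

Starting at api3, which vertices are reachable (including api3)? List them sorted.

Start at api3.
Its neighbours: api2, mq1.
Then their neighbours: api1, lb1, web2.
Then next layer: auth1, lb2.
Then next layer: auth2, web1.
Then next layer: db2.
Every vertex is now reached.

api1, api2, api3, auth1, auth2, db2, lb1, lb2, mq1, web1, web2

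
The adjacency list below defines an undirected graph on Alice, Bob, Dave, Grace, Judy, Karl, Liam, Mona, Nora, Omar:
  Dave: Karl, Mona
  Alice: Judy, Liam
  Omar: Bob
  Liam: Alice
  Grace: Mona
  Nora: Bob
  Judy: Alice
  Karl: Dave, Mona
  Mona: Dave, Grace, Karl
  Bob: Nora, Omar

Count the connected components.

From Alice: component {Alice, Judy, Liam}.
From Bob: component {Bob, Nora, Omar}.
From Dave: component {Dave, Grace, Karl, Mona}.
That's 3 components.

3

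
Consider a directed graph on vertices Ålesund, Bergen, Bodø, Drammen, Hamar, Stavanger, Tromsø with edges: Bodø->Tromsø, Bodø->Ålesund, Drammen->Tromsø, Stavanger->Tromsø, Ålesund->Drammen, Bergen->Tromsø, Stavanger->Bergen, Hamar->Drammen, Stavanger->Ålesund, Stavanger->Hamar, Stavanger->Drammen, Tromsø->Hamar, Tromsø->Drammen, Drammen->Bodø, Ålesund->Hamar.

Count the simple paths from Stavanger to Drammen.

Stavanger→Ålesund→Drammen
Stavanger→Ålesund→Hamar→Drammen
Stavanger→Bergen→Tromsø→Drammen
Stavanger→Bergen→Tromsø→Hamar→Drammen
Stavanger→Drammen
Stavanger→Hamar→Drammen
Stavanger→Tromsø→Drammen
Stavanger→Tromsø→Hamar→Drammen

8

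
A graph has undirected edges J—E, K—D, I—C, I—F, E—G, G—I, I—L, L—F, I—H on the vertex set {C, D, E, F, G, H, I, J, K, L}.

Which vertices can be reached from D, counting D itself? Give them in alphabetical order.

D, K

Start at D.
Its neighbours: K.
Nothing further is reachable.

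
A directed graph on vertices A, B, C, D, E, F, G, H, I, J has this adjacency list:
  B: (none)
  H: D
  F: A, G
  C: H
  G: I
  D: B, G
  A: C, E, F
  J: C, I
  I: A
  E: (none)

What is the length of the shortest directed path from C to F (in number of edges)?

Distance 0: C.
Distance 1: H.
Distance 2: D.
Distance 3: B, G.
Distance 4: I.
Distance 5: A.
Distance 6: E, F — contains F.

6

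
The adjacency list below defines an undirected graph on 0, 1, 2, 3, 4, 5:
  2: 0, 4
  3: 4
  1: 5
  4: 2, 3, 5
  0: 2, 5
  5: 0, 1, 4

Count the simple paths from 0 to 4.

0–2–4
0–5–4

2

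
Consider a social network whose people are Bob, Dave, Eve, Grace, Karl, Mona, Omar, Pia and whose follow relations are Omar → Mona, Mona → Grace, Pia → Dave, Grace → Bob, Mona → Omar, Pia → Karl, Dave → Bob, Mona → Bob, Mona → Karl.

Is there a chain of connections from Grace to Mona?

No

Explore from Grace.
Distance 1: reach Bob.
The search from Grace is exhausted; no directed path reaches Mona.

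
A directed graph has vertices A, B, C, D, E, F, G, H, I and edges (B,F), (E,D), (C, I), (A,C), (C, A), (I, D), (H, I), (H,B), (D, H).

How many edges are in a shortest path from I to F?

4

Distance 0: I.
Distance 1: D.
Distance 2: H.
Distance 3: B.
Distance 4: F — contains F.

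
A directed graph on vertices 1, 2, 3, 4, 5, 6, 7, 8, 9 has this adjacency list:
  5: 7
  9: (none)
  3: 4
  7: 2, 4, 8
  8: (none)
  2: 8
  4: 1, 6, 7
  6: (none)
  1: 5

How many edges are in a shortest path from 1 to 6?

Distance 0: 1.
Distance 1: 5.
Distance 2: 7.
Distance 3: 2, 4, 8.
Distance 4: 6 — contains 6.

4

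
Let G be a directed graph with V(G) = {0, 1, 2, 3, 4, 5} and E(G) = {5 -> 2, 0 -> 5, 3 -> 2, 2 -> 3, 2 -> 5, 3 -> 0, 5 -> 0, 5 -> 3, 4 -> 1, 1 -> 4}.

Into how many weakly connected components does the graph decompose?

From 0: component {0, 2, 3, 5}.
From 1: component {1, 4}.
That's 2 components.

2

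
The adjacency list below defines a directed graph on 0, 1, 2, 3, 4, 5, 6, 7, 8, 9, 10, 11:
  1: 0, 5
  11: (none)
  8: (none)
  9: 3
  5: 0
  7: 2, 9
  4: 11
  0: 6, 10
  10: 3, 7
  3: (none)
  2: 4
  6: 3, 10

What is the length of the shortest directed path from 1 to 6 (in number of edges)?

2

Distance 0: 1.
Distance 1: 0, 5.
Distance 2: 6, 10 — contains 6.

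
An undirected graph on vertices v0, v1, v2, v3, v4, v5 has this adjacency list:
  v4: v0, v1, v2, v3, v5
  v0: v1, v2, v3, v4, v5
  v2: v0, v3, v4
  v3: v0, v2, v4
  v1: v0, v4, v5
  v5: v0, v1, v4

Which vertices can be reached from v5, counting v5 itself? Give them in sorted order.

Start at v5.
Its neighbours: v0, v1, v4.
Then their neighbours: v2, v3.
Every vertex is now reached.

v0, v1, v2, v3, v4, v5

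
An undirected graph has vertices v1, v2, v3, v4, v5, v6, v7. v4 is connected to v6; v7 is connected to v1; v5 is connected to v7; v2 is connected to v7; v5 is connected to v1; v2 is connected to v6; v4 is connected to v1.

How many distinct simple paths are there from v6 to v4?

3

v6–v2–v7–v1–v4
v6–v2–v7–v5–v1–v4
v6–v4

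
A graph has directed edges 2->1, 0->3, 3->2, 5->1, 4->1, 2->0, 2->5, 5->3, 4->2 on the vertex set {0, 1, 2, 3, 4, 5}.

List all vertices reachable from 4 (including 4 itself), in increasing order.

0, 1, 2, 3, 4, 5

Start at 4.
Its neighbours: 1, 2.
Then their neighbours: 0, 5.
Then next layer: 3.
Every vertex is now reached.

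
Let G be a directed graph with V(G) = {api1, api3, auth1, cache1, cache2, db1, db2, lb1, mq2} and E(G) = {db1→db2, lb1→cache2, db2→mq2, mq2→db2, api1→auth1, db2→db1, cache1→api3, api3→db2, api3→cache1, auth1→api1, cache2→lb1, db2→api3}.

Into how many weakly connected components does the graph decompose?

3

From api1: component {api1, auth1}.
From api3: component {api3, cache1, db1, db2, mq2}.
From cache2: component {cache2, lb1}.
That's 3 components.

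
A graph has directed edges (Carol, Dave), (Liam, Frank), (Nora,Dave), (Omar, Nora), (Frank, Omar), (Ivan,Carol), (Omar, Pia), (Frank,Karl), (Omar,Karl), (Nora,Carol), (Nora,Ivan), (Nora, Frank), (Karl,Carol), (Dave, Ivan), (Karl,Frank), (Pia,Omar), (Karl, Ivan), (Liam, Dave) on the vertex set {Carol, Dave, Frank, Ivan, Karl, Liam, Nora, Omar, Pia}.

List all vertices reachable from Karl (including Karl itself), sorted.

Carol, Dave, Frank, Ivan, Karl, Nora, Omar, Pia

Start at Karl.
Its neighbours: Carol, Frank, Ivan.
Then their neighbours: Dave, Omar.
Then next layer: Nora, Pia.
Nothing further is reachable.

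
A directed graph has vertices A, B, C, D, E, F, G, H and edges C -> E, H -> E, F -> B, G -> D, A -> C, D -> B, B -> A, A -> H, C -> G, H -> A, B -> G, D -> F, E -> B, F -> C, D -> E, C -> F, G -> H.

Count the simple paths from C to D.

C→E→B→G→D
C→F→B→G→D
C→G→D

3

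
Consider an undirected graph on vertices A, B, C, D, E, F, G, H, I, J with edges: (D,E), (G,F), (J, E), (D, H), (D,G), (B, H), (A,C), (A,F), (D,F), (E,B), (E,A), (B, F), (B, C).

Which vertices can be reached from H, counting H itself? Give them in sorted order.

A, B, C, D, E, F, G, H, J

Start at H.
Its neighbours: B, D.
Then their neighbours: C, E, F, G.
Then next layer: A, J.
Nothing further is reachable.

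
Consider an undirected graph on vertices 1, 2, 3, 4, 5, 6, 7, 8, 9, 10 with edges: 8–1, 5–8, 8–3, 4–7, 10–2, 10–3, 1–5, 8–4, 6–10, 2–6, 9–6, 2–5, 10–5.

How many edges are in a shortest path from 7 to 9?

Distance 0: 7.
Distance 1: 4.
Distance 2: 8.
Distance 3: 1, 3, 5.
Distance 4: 2, 10.
Distance 5: 6.
Distance 6: 9 — contains 9.

6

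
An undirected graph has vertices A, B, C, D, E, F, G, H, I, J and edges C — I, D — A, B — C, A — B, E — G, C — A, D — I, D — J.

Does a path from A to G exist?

No

Explore from A.
Distance 1: reach B, C, D.
Distance 2: reach I, J.
The search is exhausted without reaching G; it lies in a different component.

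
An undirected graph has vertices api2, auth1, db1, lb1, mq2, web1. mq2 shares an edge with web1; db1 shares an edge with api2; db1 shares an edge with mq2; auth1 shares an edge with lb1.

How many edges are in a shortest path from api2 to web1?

Distance 0: api2.
Distance 1: db1.
Distance 2: mq2.
Distance 3: web1 — contains web1.

3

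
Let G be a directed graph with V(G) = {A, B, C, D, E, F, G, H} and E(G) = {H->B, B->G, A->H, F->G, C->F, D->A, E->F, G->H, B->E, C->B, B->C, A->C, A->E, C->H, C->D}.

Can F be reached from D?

Yes

Explore from D.
Distance 1: reach A.
Distance 2: reach C, E, H.
Distance 3: reach B, F.
Found F.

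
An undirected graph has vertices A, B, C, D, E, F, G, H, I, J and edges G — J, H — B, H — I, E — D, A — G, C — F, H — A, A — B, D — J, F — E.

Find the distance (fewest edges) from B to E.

5

Distance 0: B.
Distance 1: A, H.
Distance 2: G, I.
Distance 3: J.
Distance 4: D.
Distance 5: E — contains E.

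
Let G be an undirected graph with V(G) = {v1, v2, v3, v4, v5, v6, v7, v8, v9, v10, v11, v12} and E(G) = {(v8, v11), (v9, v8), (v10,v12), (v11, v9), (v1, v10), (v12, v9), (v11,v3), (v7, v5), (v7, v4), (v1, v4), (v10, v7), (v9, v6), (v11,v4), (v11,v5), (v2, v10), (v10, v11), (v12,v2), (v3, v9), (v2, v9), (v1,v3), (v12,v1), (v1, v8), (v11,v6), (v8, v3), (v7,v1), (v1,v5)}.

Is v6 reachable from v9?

Explore from v9.
Distance 1: reach v2, v3, v6, v8, v11, v12.
Found v6.

Yes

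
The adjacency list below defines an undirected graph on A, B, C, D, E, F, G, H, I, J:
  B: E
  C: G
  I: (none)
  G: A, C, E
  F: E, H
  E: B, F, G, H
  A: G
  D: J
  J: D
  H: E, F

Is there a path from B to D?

No

Explore from B.
Distance 1: reach E.
Distance 2: reach F, G, H.
Distance 3: reach A, C.
The search is exhausted without reaching D; it lies in a different component.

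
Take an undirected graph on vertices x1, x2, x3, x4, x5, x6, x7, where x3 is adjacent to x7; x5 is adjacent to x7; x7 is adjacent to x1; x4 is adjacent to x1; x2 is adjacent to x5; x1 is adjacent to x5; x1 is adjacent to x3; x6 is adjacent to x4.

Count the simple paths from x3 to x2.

x3–x1–x5–x2
x3–x1–x7–x5–x2
x3–x7–x1–x5–x2
x3–x7–x5–x2

4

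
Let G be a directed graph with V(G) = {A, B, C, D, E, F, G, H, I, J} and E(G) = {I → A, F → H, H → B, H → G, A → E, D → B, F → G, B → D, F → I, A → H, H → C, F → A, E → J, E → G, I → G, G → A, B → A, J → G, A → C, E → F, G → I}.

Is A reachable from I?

Explore from I.
Distance 1: reach A, G.
Found A.

Yes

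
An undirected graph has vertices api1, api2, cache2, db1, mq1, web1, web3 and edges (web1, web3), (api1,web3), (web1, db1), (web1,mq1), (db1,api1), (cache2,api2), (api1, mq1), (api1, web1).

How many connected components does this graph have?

2

From api1: component {api1, db1, mq1, web1, web3}.
From api2: component {api2, cache2}.
That's 2 components.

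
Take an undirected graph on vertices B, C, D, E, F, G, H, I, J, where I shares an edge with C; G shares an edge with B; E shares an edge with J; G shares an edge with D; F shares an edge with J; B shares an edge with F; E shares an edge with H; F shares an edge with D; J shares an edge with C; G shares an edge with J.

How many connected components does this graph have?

1

From B: component {B, C, D, E, F, G, H, I, J}.
That's 1 component.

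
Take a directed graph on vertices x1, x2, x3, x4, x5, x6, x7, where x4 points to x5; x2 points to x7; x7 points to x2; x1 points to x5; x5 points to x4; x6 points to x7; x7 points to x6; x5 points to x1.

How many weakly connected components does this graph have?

From x1: component {x1, x4, x5}.
From x2: component {x2, x6, x7}.
From x3: component {x3}.
That's 3 components.

3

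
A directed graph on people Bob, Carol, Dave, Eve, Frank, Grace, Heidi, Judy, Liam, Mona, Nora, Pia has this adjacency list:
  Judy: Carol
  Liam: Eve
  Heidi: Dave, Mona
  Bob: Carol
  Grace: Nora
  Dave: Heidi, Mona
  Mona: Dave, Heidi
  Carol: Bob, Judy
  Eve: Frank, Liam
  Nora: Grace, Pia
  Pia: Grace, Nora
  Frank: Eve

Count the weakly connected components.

From Bob: component {Bob, Carol, Judy}.
From Dave: component {Dave, Heidi, Mona}.
From Eve: component {Eve, Frank, Liam}.
From Grace: component {Grace, Nora, Pia}.
That's 4 components.

4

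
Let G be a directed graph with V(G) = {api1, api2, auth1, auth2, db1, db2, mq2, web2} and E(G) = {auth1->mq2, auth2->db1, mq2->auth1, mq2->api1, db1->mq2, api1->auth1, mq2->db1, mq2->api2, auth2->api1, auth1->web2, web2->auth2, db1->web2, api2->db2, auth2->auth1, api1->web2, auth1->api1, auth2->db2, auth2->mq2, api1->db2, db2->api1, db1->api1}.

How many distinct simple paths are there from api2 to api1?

api2→db2→api1

1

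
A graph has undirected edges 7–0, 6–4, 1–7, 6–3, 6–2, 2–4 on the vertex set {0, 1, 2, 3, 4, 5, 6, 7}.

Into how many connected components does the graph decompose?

From 0: component {0, 1, 7}.
From 2: component {2, 3, 4, 6}.
From 5: component {5}.
That's 3 components.

3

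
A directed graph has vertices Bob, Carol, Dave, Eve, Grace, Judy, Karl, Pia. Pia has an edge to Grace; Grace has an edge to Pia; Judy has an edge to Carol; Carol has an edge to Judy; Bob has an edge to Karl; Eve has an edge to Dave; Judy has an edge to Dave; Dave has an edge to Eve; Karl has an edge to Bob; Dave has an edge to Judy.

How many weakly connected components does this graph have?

From Bob: component {Bob, Karl}.
From Carol: component {Carol, Dave, Eve, Judy}.
From Grace: component {Grace, Pia}.
That's 3 components.

3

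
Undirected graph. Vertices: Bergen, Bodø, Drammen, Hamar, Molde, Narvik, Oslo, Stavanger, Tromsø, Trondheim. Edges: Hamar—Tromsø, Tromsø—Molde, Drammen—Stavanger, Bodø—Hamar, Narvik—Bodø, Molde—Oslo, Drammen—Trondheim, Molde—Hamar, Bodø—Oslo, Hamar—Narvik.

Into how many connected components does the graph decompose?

From Bergen: component {Bergen}.
From Bodø: component {Bodø, Hamar, Molde, Narvik, Oslo, Tromsø}.
From Drammen: component {Drammen, Stavanger, Trondheim}.
That's 3 components.

3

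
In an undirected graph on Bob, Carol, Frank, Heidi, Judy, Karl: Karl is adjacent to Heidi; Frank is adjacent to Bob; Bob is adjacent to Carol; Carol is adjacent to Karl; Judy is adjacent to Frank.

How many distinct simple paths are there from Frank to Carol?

1

Frank–Bob–Carol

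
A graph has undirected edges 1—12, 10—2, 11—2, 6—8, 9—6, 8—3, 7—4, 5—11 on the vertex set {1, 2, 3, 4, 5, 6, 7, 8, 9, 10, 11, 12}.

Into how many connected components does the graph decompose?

From 1: component {1, 12}.
From 2: component {2, 5, 10, 11}.
From 3: component {3, 6, 8, 9}.
From 4: component {4, 7}.
That's 4 components.

4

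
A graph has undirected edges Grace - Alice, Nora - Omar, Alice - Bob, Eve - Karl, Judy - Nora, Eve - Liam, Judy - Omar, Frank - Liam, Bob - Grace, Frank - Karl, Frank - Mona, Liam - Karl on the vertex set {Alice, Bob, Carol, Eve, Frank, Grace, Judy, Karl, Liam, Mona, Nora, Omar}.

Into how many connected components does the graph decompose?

4

From Alice: component {Alice, Bob, Grace}.
From Carol: component {Carol}.
From Eve: component {Eve, Frank, Karl, Liam, Mona}.
From Judy: component {Judy, Nora, Omar}.
That's 4 components.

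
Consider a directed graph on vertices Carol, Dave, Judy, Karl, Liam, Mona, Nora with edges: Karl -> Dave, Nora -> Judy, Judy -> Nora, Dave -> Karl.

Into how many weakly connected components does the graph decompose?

5

From Carol: component {Carol}.
From Dave: component {Dave, Karl}.
From Judy: component {Judy, Nora}.
From Liam: component {Liam}.
From Mona: component {Mona}.
That's 5 components.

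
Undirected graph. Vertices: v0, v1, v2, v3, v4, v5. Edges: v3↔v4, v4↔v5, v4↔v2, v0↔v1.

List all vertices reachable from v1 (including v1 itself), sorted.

Start at v1.
Its neighbours: v0.
Nothing further is reachable.

v0, v1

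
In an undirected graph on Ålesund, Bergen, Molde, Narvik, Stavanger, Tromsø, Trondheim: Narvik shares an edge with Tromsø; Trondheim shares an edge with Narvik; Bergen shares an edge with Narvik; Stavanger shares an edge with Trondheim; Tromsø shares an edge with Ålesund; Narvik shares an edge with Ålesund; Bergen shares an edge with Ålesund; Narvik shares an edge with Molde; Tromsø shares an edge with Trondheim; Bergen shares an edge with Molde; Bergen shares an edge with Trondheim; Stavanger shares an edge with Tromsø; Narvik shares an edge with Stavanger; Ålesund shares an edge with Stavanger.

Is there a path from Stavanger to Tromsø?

Explore from Stavanger.
Distance 1: reach Ålesund, Narvik, Tromsø, Trondheim.
Found Tromsø.

Yes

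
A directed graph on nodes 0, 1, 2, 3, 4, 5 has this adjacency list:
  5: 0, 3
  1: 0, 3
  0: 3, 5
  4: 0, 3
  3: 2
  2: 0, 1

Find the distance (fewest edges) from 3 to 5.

3

Distance 0: 3.
Distance 1: 2.
Distance 2: 0, 1.
Distance 3: 5 — contains 5.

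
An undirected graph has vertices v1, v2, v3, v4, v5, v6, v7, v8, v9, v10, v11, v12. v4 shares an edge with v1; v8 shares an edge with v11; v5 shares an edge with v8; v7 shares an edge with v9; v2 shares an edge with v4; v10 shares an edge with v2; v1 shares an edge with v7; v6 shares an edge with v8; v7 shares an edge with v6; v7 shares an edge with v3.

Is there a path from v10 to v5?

Yes

Explore from v10.
Distance 1: reach v2.
Distance 2: reach v4.
Distance 3: reach v1.
Distance 4: reach v7.
Distance 5: reach v3, v6, v9.
Distance 6: reach v8.
Distance 7: reach v5, v11.
Found v5.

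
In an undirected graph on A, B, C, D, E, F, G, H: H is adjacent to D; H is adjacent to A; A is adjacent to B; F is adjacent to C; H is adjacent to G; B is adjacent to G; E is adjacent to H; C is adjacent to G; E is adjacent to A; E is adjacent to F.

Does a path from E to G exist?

Yes

Explore from E.
Distance 1: reach A, F, H.
Distance 2: reach B, C, D, G.
Found G.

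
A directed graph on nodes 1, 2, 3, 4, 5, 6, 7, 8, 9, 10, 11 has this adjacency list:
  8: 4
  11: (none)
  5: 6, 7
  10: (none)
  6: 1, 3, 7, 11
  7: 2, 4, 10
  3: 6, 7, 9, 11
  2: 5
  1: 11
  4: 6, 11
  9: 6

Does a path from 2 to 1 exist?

Yes

Explore from 2.
Distance 1: reach 5.
Distance 2: reach 6, 7.
Distance 3: reach 1, 3, 4, 10, 11.
Found 1.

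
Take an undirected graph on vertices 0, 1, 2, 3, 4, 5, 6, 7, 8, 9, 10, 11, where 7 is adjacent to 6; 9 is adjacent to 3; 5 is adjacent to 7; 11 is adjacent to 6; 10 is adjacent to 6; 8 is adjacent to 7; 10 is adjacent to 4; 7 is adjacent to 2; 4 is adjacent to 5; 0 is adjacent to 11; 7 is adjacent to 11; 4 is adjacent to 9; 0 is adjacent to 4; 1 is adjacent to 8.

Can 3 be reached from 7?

Yes

Explore from 7.
Distance 1: reach 2, 5, 6, 8, 11.
Distance 2: reach 0, 1, 4, 10.
Distance 3: reach 9.
Distance 4: reach 3.
Found 3.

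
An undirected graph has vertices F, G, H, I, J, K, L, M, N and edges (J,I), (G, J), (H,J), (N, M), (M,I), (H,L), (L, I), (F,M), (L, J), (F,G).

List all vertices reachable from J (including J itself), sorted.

F, G, H, I, J, L, M, N

Start at J.
Its neighbours: G, H, I, L.
Then their neighbours: F, M.
Then next layer: N.
Nothing further is reachable.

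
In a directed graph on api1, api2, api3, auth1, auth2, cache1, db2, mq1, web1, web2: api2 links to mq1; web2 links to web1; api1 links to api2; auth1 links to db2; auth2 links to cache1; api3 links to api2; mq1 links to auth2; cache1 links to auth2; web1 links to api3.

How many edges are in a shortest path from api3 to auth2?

3

Distance 0: api3.
Distance 1: api2.
Distance 2: mq1.
Distance 3: auth2 — contains auth2.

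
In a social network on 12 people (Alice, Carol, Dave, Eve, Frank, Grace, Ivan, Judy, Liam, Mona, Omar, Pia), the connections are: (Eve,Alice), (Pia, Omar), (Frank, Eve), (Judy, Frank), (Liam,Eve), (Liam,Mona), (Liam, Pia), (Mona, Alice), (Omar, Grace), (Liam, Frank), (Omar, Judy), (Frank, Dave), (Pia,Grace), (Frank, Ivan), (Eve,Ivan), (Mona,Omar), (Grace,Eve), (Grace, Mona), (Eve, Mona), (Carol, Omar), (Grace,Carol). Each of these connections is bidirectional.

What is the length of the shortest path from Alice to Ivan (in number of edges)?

2

Distance 0: Alice.
Distance 1: Eve, Mona.
Distance 2: Frank, Grace, Ivan, Liam, Omar — contains Ivan.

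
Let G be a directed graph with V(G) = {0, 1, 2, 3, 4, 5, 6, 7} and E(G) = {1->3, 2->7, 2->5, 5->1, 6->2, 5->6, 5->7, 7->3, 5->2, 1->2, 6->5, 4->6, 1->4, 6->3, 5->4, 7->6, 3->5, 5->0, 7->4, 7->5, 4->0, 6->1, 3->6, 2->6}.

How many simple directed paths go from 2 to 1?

2→5→1
2→5→4→6→1
2→5→6→1
2→5→7→3→6→1
2→5→7→4→6→1
2→5→7→6→1
2→6→1
2→6→3→5→1
... and 15 more.

23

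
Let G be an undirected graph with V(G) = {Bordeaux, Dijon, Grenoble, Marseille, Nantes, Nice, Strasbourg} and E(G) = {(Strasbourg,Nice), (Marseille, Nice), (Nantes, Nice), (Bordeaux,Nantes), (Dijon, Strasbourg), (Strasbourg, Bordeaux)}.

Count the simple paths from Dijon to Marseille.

2

Dijon–Strasbourg–Bordeaux–Nantes–Nice–Marseille
Dijon–Strasbourg–Nice–Marseille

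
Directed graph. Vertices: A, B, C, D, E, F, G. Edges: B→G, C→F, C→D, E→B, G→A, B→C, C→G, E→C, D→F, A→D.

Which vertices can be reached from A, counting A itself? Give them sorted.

A, D, F

Start at A.
Its neighbours: D.
Then their neighbours: F.
Nothing further is reachable.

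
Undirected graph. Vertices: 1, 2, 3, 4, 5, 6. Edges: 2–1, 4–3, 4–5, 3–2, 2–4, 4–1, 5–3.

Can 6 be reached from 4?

No

Explore from 4.
Distance 1: reach 1, 2, 3, 5.
The search is exhausted without reaching 6; it lies in a different component.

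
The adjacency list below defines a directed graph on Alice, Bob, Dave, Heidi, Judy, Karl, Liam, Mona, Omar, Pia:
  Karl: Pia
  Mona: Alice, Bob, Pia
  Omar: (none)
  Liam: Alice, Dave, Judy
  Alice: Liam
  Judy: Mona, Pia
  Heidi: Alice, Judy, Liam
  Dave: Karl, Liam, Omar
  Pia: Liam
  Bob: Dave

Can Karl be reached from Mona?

Explore from Mona.
Distance 1: reach Alice, Bob, Pia.
Distance 2: reach Dave, Liam.
Distance 3: reach Judy, Karl, Omar.
Found Karl.

Yes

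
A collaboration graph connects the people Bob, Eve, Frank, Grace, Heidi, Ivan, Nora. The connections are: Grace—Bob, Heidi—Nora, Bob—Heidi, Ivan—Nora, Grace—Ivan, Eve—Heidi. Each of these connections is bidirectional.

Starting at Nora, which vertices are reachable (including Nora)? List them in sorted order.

Bob, Eve, Grace, Heidi, Ivan, Nora

Start at Nora.
Its neighbours: Heidi, Ivan.
Then their neighbours: Bob, Eve, Grace.
Nothing further is reachable.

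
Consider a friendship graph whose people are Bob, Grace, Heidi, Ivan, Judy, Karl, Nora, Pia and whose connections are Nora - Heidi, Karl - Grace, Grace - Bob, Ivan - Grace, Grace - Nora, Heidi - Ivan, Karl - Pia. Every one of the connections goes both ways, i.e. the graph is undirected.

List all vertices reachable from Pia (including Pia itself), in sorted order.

Bob, Grace, Heidi, Ivan, Karl, Nora, Pia

Start at Pia.
Its neighbours: Karl.
Then their neighbours: Grace.
Then next layer: Bob, Ivan, Nora.
Then next layer: Heidi.
Nothing further is reachable.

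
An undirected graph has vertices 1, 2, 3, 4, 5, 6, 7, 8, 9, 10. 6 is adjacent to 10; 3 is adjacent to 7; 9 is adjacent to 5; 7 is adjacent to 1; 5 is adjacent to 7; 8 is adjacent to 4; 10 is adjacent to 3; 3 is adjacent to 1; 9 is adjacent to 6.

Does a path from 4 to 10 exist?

Explore from 4.
Distance 1: reach 8.
The search is exhausted without reaching 10; it lies in a different component.

No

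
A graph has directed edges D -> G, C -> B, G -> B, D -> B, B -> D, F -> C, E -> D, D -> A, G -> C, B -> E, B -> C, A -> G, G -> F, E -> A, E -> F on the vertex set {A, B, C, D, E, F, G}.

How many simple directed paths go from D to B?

D→A→G→B
D→A→G→C→B
D→A→G→F→C→B
D→B
D→G→B
D→G→C→B
D→G→F→C→B

7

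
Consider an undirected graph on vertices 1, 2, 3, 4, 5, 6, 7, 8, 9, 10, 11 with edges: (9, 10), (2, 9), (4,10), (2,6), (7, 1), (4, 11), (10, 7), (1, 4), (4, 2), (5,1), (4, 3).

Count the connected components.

From 1: component {1, 2, 3, 4, 5, 6, 7, 9, 10, 11}.
From 8: component {8}.
That's 2 components.

2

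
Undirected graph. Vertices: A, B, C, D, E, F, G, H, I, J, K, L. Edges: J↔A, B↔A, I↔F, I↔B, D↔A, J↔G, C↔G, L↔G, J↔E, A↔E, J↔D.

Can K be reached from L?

No

Explore from L.
Distance 1: reach G.
Distance 2: reach C, J.
Distance 3: reach A, D, E.
Distance 4: reach B.
Distance 5: reach I.
Distance 6: reach F.
The search is exhausted without reaching K; it lies in a different component.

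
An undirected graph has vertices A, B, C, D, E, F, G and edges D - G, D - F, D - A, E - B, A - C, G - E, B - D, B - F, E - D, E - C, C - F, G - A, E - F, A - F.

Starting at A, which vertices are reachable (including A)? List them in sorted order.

Start at A.
Its neighbours: C, D, F, G.
Then their neighbours: B, E.
Every vertex is now reached.

A, B, C, D, E, F, G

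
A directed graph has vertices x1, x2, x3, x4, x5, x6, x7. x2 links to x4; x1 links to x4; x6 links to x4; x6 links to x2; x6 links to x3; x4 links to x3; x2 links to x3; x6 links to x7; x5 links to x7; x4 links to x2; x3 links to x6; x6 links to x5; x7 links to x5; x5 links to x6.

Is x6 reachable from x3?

Explore from x3.
Distance 1: reach x6.
Found x6.

Yes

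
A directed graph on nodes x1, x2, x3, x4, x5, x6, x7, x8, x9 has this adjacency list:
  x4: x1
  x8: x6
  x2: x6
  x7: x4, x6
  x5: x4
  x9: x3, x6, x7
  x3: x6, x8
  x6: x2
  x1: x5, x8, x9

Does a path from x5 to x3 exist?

Yes

Explore from x5.
Distance 1: reach x4.
Distance 2: reach x1.
Distance 3: reach x8, x9.
Distance 4: reach x3, x6, x7.
Found x3.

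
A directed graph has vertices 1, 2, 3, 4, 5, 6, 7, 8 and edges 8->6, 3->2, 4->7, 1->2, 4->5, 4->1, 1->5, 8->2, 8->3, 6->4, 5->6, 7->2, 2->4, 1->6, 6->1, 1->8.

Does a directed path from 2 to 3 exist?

Explore from 2.
Distance 1: reach 4.
Distance 2: reach 1, 5, 7.
Distance 3: reach 6, 8.
Distance 4: reach 3.
Found 3.

Yes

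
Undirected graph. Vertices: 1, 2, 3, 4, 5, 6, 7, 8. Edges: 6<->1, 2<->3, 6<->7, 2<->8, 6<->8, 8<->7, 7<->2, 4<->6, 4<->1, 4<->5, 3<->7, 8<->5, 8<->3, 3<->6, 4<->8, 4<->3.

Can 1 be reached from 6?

Yes

Explore from 6.
Distance 1: reach 1, 3, 4, 7, 8.
Found 1.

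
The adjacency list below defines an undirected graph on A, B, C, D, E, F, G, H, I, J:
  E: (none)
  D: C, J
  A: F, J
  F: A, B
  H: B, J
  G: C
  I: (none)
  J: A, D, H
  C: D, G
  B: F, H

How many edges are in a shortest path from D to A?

2

Distance 0: D.
Distance 1: C, J.
Distance 2: A, G, H — contains A.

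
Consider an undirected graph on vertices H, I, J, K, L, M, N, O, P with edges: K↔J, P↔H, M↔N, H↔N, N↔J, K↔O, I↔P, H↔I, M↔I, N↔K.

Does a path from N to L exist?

No

Explore from N.
Distance 1: reach H, J, K, M.
Distance 2: reach I, O, P.
The search is exhausted without reaching L; it lies in a different component.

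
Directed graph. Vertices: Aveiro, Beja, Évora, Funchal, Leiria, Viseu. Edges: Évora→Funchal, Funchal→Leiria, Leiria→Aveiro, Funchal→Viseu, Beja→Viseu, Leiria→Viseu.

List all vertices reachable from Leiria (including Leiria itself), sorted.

Start at Leiria.
Its neighbours: Aveiro, Viseu.
Nothing further is reachable.

Aveiro, Leiria, Viseu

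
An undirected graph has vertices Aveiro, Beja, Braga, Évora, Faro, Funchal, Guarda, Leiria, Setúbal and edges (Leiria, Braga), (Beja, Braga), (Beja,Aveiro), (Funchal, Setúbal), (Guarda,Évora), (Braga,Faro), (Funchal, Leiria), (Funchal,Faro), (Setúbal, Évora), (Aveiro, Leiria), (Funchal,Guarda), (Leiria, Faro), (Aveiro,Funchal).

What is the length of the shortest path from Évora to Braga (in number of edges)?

Distance 0: Évora.
Distance 1: Guarda, Setúbal.
Distance 2: Funchal.
Distance 3: Aveiro, Faro, Leiria.
Distance 4: Beja, Braga — contains Braga.

4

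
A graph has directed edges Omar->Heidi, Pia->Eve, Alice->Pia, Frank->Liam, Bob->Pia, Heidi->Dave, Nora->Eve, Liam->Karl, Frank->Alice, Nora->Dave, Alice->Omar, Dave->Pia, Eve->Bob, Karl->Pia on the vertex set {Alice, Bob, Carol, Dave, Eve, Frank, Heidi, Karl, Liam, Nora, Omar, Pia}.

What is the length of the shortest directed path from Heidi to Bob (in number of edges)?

Distance 0: Heidi.
Distance 1: Dave.
Distance 2: Pia.
Distance 3: Eve.
Distance 4: Bob — contains Bob.

4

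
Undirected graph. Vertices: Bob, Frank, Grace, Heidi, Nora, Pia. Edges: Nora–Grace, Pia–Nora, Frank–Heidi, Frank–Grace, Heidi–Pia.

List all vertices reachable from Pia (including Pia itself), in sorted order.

Start at Pia.
Its neighbours: Heidi, Nora.
Then their neighbours: Frank, Grace.
Nothing further is reachable.

Frank, Grace, Heidi, Nora, Pia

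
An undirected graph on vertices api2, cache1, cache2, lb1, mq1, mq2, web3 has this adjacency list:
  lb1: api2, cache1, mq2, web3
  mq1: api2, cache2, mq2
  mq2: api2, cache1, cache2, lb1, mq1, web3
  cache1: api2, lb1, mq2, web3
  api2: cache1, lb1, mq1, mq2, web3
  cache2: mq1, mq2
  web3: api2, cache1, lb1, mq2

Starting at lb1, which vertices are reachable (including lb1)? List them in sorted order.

Start at lb1.
Its neighbours: api2, cache1, mq2, web3.
Then their neighbours: cache2, mq1.
Every vertex is now reached.

api2, cache1, cache2, lb1, mq1, mq2, web3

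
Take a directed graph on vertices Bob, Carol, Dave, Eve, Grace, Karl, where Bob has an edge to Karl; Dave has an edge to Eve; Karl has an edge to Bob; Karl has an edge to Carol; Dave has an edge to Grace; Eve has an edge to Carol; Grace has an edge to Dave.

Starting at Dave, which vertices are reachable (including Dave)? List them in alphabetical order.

Carol, Dave, Eve, Grace

Start at Dave.
Its neighbours: Eve, Grace.
Then their neighbours: Carol.
Nothing further is reachable.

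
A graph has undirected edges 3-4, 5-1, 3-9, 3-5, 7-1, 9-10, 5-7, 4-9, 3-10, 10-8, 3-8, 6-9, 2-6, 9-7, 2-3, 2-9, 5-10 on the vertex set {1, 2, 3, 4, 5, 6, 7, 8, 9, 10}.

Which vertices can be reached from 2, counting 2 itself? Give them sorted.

1, 2, 3, 4, 5, 6, 7, 8, 9, 10

Start at 2.
Its neighbours: 3, 6, 9.
Then their neighbours: 4, 5, 7, 8, 10.
Then next layer: 1.
Every vertex is now reached.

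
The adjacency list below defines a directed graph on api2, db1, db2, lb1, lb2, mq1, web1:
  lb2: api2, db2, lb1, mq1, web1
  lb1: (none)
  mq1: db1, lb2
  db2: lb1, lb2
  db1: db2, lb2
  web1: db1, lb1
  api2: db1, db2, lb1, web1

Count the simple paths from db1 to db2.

db1→db2
db1→lb2→api2→db2
db1→lb2→db2

3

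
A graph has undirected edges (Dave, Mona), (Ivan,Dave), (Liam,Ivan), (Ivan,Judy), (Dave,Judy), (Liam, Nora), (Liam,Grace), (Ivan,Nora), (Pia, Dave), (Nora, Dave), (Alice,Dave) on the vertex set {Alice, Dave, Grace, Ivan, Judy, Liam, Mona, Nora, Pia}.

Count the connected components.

From Alice: component {Alice, Dave, Grace, Ivan, Judy, Liam, Mona, Nora, Pia}.
That's 1 component.

1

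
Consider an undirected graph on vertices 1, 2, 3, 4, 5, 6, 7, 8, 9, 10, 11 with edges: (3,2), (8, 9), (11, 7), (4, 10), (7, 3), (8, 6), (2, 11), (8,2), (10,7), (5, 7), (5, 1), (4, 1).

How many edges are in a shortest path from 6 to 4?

Distance 0: 6.
Distance 1: 8.
Distance 2: 2, 9.
Distance 3: 3, 11.
Distance 4: 7.
Distance 5: 5, 10.
Distance 6: 1, 4 — contains 4.

6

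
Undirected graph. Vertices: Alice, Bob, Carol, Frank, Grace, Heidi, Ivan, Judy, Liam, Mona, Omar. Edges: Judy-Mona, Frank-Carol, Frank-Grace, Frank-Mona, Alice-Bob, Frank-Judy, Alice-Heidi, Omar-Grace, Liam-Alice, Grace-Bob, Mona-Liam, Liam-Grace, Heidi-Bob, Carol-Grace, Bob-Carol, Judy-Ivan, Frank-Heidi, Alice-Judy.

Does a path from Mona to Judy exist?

Explore from Mona.
Distance 1: reach Frank, Judy, Liam.
Found Judy.

Yes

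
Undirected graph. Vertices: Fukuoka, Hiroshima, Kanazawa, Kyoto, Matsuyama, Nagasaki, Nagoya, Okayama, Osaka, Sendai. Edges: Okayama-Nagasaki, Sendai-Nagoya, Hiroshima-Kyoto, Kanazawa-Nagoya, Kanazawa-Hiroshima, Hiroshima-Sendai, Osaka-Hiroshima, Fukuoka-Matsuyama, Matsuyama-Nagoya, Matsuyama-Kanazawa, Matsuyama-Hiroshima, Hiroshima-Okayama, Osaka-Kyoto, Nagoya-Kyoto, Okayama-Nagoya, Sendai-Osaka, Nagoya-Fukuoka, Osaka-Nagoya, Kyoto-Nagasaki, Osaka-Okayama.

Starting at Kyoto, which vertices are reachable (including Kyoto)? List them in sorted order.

Fukuoka, Hiroshima, Kanazawa, Kyoto, Matsuyama, Nagasaki, Nagoya, Okayama, Osaka, Sendai

Start at Kyoto.
Its neighbours: Hiroshima, Nagasaki, Nagoya, Osaka.
Then their neighbours: Fukuoka, Kanazawa, Matsuyama, Okayama, Sendai.
Every vertex is now reached.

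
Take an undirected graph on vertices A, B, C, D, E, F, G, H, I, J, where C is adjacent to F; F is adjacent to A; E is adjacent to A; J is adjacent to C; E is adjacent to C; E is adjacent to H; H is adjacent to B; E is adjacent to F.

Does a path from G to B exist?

No

G has no edges, so nothing is reachable from it.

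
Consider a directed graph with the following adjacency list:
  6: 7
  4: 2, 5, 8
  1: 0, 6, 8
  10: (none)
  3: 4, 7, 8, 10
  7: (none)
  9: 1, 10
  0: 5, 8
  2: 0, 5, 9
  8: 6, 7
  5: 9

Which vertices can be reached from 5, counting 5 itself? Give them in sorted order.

0, 1, 5, 6, 7, 8, 9, 10

Start at 5.
Its neighbours: 9.
Then their neighbours: 1, 10.
Then next layer: 0, 6, 8.
Then next layer: 7.
Nothing further is reachable.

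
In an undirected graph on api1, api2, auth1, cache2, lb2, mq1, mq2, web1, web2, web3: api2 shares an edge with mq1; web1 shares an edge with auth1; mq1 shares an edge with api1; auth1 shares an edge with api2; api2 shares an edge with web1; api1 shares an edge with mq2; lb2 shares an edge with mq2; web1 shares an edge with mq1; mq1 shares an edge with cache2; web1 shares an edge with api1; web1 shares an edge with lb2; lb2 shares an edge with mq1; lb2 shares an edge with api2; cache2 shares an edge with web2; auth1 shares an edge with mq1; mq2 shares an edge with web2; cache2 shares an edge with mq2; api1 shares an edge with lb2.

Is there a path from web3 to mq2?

web3 has no edges, so nothing is reachable from it.

No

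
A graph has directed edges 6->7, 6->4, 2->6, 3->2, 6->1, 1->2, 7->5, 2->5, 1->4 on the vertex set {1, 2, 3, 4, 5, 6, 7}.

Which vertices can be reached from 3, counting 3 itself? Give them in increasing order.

1, 2, 3, 4, 5, 6, 7

Start at 3.
Its neighbours: 2.
Then their neighbours: 5, 6.
Then next layer: 1, 4, 7.
Every vertex is now reached.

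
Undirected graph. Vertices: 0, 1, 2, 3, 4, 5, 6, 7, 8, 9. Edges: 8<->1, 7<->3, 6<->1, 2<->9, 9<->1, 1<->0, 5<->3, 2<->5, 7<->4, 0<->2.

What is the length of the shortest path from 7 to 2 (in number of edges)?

Distance 0: 7.
Distance 1: 3, 4.
Distance 2: 5.
Distance 3: 2 — contains 2.

3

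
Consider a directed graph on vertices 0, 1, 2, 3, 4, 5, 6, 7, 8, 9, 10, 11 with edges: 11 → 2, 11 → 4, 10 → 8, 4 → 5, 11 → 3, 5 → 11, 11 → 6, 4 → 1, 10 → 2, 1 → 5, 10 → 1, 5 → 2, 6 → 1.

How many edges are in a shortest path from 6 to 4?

Distance 0: 6.
Distance 1: 1.
Distance 2: 5.
Distance 3: 2, 11.
Distance 4: 3, 4 — contains 4.

4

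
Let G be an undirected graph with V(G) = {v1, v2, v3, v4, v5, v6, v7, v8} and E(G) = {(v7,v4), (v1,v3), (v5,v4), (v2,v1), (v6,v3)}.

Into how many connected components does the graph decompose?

From v1: component {v1, v2, v3, v6}.
From v4: component {v4, v5, v7}.
From v8: component {v8}.
That's 3 components.

3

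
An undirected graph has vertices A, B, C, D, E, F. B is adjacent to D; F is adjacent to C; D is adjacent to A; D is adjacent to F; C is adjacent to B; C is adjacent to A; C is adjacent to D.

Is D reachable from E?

No

E has no edges, so nothing is reachable from it.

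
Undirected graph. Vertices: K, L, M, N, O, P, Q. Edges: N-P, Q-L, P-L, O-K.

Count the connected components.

3

From K: component {K, O}.
From L: component {L, N, P, Q}.
From M: component {M}.
That's 3 components.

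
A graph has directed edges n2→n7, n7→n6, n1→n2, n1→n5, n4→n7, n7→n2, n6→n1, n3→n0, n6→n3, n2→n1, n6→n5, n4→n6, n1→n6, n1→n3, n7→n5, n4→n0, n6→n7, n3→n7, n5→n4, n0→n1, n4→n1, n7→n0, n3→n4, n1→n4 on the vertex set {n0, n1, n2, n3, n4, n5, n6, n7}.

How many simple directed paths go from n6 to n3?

10

n6→n1→n3
n6→n3
n6→n5→n4→n0→n1→n3
n6→n5→n4→n1→n3
n6→n5→n4→n7→n0→n1→n3
n6→n5→n4→n7→n2→n1→n3
n6→n7→n0→n1→n3
n6→n7→n2→n1→n3
n6→n7→n5→n4→n0→n1→n3
n6→n7→n5→n4→n1→n3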